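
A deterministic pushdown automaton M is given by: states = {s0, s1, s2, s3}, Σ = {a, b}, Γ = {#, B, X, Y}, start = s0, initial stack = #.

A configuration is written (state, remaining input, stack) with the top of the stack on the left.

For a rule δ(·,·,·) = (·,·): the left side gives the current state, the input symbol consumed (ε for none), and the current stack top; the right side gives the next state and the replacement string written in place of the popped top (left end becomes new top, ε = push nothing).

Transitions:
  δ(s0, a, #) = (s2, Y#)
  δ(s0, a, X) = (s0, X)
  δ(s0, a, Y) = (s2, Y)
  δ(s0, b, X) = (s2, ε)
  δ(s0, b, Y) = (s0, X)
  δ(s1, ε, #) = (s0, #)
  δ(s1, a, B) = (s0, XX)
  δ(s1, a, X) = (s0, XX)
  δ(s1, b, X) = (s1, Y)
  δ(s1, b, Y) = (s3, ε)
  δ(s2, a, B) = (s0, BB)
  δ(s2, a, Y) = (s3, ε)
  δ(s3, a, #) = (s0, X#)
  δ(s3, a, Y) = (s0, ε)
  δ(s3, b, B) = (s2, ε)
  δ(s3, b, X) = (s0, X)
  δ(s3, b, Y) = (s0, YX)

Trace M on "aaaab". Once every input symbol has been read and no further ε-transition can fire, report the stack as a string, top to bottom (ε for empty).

#

(s0, aaaab, #)
  read a, top #: go to s2, push Y# → (s2, aaab, Y#)
  read a, top Y: go to s3, push ε → (s3, aab, #)
  read a, top #: go to s0, push X# → (s0, ab, X#)
  read a, top X: go to s0, push X → (s0, b, X#)
  read b, top X: go to s2, push ε → (s2, ε, #)
All input consumed in state s2 with stack #.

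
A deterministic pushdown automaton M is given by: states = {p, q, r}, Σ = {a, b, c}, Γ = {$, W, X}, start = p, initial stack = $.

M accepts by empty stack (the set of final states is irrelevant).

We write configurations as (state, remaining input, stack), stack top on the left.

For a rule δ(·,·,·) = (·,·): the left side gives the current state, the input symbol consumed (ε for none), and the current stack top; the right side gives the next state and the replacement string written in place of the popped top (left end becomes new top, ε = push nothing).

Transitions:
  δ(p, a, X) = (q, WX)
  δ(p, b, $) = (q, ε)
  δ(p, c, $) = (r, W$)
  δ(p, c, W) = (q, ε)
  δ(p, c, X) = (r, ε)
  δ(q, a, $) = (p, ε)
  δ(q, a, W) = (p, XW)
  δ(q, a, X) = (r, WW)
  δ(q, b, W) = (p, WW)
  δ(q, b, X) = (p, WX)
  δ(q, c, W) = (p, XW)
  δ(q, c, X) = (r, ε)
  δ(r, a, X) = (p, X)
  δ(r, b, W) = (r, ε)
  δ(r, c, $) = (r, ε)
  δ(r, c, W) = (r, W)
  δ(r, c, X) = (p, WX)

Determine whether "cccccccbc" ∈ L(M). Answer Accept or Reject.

(p, cccccccbc, $)
  read c, top $: go to r, push W$ → (r, ccccccbc, W$)
  read c, top W: go to r, push W → (r, cccccbc, W$)
  read c, top W: go to r, push W → (r, ccccbc, W$)
  read c, top W: go to r, push W → (r, cccbc, W$)
  read c, top W: go to r, push W → (r, ccbc, W$)
  read c, top W: go to r, push W → (r, cbc, W$)
  read c, top W: go to r, push W → (r, bc, W$)
  read b, top W: go to r, push ε → (r, c, $)
  read c, top $: go to r, push ε → (r, ε, ε)
All input consumed and the stack is empty.

Accept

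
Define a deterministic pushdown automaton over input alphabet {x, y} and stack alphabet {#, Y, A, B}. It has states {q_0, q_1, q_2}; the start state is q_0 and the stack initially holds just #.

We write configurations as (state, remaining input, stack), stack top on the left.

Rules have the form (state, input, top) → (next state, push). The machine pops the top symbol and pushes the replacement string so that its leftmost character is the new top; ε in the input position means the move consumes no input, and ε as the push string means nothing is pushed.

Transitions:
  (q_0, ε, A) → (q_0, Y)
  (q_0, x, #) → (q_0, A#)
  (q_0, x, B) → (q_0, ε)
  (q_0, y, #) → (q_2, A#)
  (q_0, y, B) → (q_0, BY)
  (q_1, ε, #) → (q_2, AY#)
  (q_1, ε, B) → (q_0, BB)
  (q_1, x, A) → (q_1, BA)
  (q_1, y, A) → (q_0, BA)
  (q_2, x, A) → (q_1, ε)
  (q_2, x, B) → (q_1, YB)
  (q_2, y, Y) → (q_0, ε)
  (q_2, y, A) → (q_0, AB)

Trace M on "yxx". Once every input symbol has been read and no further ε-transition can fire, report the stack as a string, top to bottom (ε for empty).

Y#

(q_0, yxx, #)
  read y, top #: go to q_2, push A# → (q_2, xx, A#)
  read x, top A: go to q_1, push ε → (q_1, x, #)
  ε-move, top #: go to q_2, push AY# → (q_2, x, AY#)
  read x, top A: go to q_1, push ε → (q_1, ε, Y#)
All input consumed in state q_1 with stack Y#.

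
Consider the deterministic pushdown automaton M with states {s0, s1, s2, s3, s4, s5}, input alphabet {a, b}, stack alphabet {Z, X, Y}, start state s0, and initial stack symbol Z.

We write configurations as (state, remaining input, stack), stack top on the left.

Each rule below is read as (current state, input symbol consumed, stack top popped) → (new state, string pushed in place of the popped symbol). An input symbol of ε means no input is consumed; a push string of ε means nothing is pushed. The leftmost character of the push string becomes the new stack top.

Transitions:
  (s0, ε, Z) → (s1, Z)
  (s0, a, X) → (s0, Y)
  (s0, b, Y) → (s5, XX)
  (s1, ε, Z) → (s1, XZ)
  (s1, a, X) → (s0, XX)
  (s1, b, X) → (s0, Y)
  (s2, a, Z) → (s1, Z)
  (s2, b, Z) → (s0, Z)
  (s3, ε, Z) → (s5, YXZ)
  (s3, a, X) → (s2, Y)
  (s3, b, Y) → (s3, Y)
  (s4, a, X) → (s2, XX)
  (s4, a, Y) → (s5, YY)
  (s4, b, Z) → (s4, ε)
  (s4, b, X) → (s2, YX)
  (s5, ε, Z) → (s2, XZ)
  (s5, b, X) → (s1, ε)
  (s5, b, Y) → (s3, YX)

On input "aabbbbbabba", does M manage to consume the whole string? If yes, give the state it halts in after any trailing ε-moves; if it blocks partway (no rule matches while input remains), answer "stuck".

(s0, aabbbbbabba, Z)
  ε-move, top Z: go to s1, push Z → (s1, aabbbbbabba, Z)
  ε-move, top Z: go to s1, push XZ → (s1, aabbbbbabba, XZ)
  read a, top X: go to s0, push XX → (s0, abbbbbabba, XXZ)
  read a, top X: go to s0, push Y → (s0, bbbbbabba, YXZ)
  read b, top Y: go to s5, push XX → (s5, bbbbabba, XXXZ)
  read b, top X: go to s1, push ε → (s1, bbbabba, XXZ)
  read b, top X: go to s0, push Y → (s0, bbabba, YXZ)
  read b, top Y: go to s5, push XX → (s5, babba, XXXZ)
  read b, top X: go to s1, push ε → (s1, abba, XXZ)
  read a, top X: go to s0, push XX → (s0, bba, XXXZ)
No transition for (s0, b, top X); M blocks with input bba remaining.

stuck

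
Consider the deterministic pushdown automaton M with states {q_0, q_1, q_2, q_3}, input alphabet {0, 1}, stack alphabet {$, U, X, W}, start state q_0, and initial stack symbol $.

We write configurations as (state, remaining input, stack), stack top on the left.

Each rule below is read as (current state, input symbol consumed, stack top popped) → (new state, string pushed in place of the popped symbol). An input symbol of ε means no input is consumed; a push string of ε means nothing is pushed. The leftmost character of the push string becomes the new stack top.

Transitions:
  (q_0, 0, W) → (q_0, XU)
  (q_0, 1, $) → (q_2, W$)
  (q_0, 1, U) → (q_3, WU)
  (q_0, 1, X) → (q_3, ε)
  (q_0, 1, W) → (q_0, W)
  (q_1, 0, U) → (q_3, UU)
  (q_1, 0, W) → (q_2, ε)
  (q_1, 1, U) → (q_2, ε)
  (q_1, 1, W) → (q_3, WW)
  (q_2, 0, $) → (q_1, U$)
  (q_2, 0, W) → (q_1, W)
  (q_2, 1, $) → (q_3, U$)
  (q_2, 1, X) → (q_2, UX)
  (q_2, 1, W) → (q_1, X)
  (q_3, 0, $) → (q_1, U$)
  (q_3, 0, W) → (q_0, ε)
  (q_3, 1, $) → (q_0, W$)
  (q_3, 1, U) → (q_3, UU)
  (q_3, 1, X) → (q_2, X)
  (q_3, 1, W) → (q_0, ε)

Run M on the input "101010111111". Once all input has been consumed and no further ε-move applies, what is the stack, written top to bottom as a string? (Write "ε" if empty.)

UUUUUU$

(q_0, 101010111111, $)
  read 1, top $: go to q_2, push W$ → (q_2, 01010111111, W$)
  read 0, top W: go to q_1, push W → (q_1, 1010111111, W$)
  read 1, top W: go to q_3, push WW → (q_3, 010111111, WW$)
  read 0, top W: go to q_0, push ε → (q_0, 10111111, W$)
  read 1, top W: go to q_0, push W → (q_0, 0111111, W$)
  read 0, top W: go to q_0, push XU → (q_0, 111111, XU$)
  read 1, top X: go to q_3, push ε → (q_3, 11111, U$)
  read 1, top U: go to q_3, push UU → (q_3, 1111, UU$)
  read 1, top U: go to q_3, push UU → (q_3, 111, UUU$)
  read 1, top U: go to q_3, push UU → (q_3, 11, UUUU$)
  read 1, top U: go to q_3, push UU → (q_3, 1, UUUUU$)
  read 1, top U: go to q_3, push UU → (q_3, ε, UUUUUU$)
All input consumed in state q_3 with stack UUUUUU$.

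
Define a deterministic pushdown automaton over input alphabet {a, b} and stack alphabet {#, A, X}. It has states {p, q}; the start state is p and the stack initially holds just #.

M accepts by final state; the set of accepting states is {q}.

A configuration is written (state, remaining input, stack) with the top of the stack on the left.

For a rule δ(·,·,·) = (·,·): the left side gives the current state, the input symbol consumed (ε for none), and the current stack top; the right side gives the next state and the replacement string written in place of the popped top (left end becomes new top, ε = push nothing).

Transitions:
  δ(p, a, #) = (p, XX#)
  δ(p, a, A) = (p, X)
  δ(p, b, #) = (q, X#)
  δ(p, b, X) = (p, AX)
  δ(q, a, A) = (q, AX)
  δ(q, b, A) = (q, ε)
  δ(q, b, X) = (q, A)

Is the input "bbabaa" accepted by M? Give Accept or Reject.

Reject

(p, bbabaa, #)
  read b, top #: go to q, push X# → (q, babaa, X#)
  read b, top X: go to q, push A → (q, abaa, A#)
  read a, top A: go to q, push AX → (q, baa, AX#)
  read b, top A: go to q, push ε → (q, aa, X#)
No transition applies at (q, aa, X#); input not fully consumed.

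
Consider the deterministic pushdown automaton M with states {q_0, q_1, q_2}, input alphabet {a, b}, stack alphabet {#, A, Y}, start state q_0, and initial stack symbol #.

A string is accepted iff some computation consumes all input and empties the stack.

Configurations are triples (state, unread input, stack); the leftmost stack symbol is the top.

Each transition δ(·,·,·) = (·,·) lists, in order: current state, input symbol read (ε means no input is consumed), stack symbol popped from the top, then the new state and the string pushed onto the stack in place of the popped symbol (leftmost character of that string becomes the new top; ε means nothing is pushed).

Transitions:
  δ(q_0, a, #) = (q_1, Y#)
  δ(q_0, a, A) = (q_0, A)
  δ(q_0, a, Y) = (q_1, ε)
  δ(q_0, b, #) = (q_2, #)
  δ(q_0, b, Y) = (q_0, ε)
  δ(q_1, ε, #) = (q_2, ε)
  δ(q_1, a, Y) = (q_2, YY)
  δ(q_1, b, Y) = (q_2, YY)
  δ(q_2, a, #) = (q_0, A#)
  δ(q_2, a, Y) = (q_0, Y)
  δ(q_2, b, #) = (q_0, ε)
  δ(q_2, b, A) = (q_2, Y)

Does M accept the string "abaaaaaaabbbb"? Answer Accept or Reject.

Accept

(q_0, abaaaaaaabbbb, #)
  read a, top #: go to q_1, push Y# → (q_1, baaaaaaabbbb, Y#)
  read b, top Y: go to q_2, push YY → (q_2, aaaaaaabbbb, YY#)
  read a, top Y: go to q_0, push Y → (q_0, aaaaaabbbb, YY#)
  read a, top Y: go to q_1, push ε → (q_1, aaaaabbbb, Y#)
  read a, top Y: go to q_2, push YY → (q_2, aaaabbbb, YY#)
  read a, top Y: go to q_0, push Y → (q_0, aaabbbb, YY#)
  read a, top Y: go to q_1, push ε → (q_1, aabbbb, Y#)
  read a, top Y: go to q_2, push YY → (q_2, abbbb, YY#)
  read a, top Y: go to q_0, push Y → (q_0, bbbb, YY#)
  read b, top Y: go to q_0, push ε → (q_0, bbb, Y#)
  read b, top Y: go to q_0, push ε → (q_0, bb, #)
  read b, top #: go to q_2, push # → (q_2, b, #)
  read b, top #: go to q_0, push ε → (q_0, ε, ε)
All input consumed and the stack is empty.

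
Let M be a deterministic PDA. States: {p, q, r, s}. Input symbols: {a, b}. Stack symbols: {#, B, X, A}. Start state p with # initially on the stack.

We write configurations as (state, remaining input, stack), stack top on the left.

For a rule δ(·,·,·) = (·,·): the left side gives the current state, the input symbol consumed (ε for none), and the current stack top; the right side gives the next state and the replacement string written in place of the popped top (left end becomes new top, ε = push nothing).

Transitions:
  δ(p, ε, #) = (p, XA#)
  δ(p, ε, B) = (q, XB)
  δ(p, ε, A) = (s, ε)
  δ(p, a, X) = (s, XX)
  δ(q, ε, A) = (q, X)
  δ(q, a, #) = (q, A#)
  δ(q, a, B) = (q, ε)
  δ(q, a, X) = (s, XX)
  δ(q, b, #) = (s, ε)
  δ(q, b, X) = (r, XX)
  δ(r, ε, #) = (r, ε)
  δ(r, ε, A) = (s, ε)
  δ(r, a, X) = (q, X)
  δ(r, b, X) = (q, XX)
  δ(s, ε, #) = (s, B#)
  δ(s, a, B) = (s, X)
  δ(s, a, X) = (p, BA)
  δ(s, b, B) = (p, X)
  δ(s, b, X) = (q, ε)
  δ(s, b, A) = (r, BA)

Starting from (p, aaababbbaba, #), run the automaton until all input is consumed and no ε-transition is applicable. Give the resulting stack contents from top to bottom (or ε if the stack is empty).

XXXXBAXA#

(p, aaababbbaba, #) ⊢ (p, aaababbbaba, XA#) ⊢ (s, aababbbaba, XXA#) ⊢ (p, ababbbaba, BAXA#) ⊢ (q, ababbbaba, XBAXA#) ⊢ (s, babbbaba, XXBAXA#) ⊢ (q, abbbaba, XBAXA#) ⊢ (s, bbbaba, XXBAXA#) ⊢ (q, bbaba, XBAXA#) ⊢ (r, baba, XXBAXA#) ⊢ (q, aba, XXXBAXA#) ⊢ (s, ba, XXXXBAXA#) ⊢ (q, a, XXXBAXA#) ⊢ (s, ε, XXXXBAXA#)
All input consumed in state s with stack XXXXBAXA#.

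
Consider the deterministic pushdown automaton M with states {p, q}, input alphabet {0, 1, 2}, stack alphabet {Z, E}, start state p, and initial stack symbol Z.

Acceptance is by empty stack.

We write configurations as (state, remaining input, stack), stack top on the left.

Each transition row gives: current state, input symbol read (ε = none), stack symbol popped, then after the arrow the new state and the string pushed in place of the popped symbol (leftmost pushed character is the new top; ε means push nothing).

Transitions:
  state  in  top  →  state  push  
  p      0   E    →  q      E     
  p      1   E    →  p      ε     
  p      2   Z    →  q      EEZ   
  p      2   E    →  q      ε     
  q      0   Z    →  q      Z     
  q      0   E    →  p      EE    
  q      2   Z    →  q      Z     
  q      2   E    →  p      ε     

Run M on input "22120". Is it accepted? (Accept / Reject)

(p, 22120, Z)
  read 2, top Z: go to q, push EEZ → (q, 2120, EEZ)
  read 2, top E: go to p, push ε → (p, 120, EZ)
  read 1, top E: go to p, push ε → (p, 20, Z)
  read 2, top Z: go to q, push EEZ → (q, 0, EEZ)
  read 0, top E: go to p, push EE → (p, ε, EEEZ)
All input consumed; stack is EEEZ, not empty, and no further ε-move applies.

Reject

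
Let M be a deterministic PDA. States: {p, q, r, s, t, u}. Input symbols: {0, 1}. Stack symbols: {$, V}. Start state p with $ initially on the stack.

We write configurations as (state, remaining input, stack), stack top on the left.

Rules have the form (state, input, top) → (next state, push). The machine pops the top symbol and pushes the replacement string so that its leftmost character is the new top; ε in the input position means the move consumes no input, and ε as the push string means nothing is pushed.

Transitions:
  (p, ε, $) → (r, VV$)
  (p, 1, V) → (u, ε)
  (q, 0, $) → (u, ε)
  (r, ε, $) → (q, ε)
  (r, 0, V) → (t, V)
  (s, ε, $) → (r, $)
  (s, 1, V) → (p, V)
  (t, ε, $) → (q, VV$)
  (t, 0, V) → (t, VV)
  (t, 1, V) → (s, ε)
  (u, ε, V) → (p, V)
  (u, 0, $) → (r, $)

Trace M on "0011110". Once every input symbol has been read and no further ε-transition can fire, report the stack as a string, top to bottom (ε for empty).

(p, 0011110, $)
  ε-move, top $: go to r, push VV$ → (r, 0011110, VV$)
  read 0, top V: go to t, push V → (t, 011110, VV$)
  read 0, top V: go to t, push VV → (t, 11110, VVV$)
  read 1, top V: go to s, push ε → (s, 1110, VV$)
  read 1, top V: go to p, push V → (p, 110, VV$)
  read 1, top V: go to u, push ε → (u, 10, V$)
  ε-move, top V: go to p, push V → (p, 10, V$)
  read 1, top V: go to u, push ε → (u, 0, $)
  read 0, top $: go to r, push $ → (r, ε, $)
  ε-move, top $: go to q, push ε → (q, ε, ε)
All input consumed in state q with stack ε.

ε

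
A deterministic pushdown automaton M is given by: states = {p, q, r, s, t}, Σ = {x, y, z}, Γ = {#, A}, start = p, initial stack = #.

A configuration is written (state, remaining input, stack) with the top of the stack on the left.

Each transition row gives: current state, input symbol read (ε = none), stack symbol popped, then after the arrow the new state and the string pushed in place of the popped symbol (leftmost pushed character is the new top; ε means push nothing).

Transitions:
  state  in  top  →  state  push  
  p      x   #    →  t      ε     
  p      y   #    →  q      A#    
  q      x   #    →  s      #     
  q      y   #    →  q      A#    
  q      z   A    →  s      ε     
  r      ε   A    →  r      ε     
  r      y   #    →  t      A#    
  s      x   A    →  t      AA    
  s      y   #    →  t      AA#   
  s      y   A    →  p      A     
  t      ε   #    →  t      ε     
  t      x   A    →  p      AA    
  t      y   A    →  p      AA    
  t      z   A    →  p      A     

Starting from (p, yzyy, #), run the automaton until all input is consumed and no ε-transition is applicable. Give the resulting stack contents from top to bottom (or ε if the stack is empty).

AAA#

(p, yzyy, #)
  read y, top #: go to q, push A# → (q, zyy, A#)
  read z, top A: go to s, push ε → (s, yy, #)
  read y, top #: go to t, push AA# → (t, y, AA#)
  read y, top A: go to p, push AA → (p, ε, AAA#)
All input consumed in state p with stack AAA#.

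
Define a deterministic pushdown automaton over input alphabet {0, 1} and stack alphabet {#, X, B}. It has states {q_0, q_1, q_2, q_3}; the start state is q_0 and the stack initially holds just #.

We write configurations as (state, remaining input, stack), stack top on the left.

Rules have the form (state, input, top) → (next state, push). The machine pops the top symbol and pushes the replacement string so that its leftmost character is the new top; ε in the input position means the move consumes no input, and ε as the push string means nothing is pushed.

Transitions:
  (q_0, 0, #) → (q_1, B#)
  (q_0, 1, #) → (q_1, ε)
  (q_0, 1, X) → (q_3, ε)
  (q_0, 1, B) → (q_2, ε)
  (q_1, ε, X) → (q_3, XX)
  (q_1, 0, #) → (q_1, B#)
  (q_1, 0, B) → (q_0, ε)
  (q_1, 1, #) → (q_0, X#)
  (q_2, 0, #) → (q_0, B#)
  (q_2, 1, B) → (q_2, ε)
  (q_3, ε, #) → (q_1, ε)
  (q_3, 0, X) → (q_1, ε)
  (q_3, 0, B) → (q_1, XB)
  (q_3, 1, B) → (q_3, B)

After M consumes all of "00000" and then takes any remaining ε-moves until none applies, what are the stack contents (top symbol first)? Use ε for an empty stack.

(q_0, 00000, #)
  read 0, top #: go to q_1, push B# → (q_1, 0000, B#)
  read 0, top B: go to q_0, push ε → (q_0, 000, #)
  read 0, top #: go to q_1, push B# → (q_1, 00, B#)
  read 0, top B: go to q_0, push ε → (q_0, 0, #)
  read 0, top #: go to q_1, push B# → (q_1, ε, B#)
All input consumed in state q_1 with stack B#.

B#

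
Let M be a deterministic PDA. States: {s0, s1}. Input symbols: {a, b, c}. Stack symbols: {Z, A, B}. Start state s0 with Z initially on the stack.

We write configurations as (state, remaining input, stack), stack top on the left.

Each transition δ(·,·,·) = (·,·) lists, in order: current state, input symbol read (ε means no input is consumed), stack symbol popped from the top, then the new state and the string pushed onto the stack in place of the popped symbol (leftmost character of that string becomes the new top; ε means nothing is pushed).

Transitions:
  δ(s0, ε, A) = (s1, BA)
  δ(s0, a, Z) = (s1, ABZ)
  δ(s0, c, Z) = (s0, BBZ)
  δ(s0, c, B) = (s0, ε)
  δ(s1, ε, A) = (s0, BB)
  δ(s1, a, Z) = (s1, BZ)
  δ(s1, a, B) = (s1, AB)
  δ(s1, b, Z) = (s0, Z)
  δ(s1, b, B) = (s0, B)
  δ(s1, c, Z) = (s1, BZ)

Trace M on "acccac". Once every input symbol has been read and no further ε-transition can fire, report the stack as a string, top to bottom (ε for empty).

(s0, acccac, Z) ⊢ (s1, cccac, ABZ) ⊢ (s0, cccac, BBBZ) ⊢ (s0, ccac, BBZ) ⊢ (s0, cac, BZ) ⊢ (s0, ac, Z) ⊢ (s1, c, ABZ) ⊢ (s0, c, BBBZ) ⊢ (s0, ε, BBZ)
All input consumed in state s0 with stack BBZ.

BBZ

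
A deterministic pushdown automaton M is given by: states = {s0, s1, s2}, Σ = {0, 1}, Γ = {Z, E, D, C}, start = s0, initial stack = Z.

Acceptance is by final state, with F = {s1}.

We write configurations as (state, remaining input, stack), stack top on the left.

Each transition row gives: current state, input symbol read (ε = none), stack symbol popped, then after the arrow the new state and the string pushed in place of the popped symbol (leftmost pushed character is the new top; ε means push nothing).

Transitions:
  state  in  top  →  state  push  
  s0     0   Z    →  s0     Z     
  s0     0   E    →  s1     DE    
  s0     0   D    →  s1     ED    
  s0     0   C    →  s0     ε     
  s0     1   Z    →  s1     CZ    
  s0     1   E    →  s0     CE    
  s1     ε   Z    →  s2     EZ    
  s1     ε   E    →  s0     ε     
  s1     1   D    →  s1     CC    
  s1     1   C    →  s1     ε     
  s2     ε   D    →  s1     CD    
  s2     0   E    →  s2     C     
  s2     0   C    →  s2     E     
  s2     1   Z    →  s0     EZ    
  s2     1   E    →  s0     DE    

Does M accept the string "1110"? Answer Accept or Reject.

(s0, 1110, Z) ⊢ (s1, 110, CZ) ⊢ (s1, 10, Z) ⊢ (s2, 10, EZ) ⊢ (s0, 0, DEZ) ⊢ (s1, ε, EDEZ)
All input consumed; state s1 ∈ F.

Accept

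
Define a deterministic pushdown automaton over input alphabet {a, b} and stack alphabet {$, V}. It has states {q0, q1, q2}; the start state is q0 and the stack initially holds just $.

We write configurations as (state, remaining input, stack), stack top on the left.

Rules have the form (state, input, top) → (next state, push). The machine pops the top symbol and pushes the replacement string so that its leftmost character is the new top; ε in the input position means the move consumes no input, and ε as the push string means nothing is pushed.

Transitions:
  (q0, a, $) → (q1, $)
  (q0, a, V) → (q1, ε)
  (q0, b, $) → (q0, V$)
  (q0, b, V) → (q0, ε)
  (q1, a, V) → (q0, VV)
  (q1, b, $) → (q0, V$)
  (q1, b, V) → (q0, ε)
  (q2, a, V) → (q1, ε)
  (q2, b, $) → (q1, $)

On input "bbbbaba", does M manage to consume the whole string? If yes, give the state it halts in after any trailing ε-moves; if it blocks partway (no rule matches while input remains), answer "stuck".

q1

(q0, bbbbaba, $) ⊢ (q0, bbbaba, V$) ⊢ (q0, bbaba, $) ⊢ (q0, baba, V$) ⊢ (q0, aba, $) ⊢ (q1, ba, $) ⊢ (q0, a, V$) ⊢ (q1, ε, $)
All input consumed; M is in state q1.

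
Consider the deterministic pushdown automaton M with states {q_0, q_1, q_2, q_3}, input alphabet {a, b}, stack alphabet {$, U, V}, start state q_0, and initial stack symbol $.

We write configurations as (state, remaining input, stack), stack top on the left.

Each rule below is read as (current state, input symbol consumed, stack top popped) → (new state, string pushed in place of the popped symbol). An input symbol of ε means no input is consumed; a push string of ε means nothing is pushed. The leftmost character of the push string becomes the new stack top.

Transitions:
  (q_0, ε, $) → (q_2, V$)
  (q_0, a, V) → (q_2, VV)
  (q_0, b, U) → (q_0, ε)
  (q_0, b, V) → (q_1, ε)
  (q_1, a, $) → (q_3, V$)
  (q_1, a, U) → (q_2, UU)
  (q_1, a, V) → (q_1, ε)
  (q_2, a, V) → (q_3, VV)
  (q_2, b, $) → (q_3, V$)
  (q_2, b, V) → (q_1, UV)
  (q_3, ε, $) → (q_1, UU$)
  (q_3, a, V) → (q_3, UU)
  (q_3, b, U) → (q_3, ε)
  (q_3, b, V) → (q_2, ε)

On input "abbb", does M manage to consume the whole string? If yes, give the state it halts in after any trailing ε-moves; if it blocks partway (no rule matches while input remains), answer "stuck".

(q_0, abbb, $)
  ε-move, top $: go to q_2, push V$ → (q_2, abbb, V$)
  read a, top V: go to q_3, push VV → (q_3, bbb, VV$)
  read b, top V: go to q_2, push ε → (q_2, bb, V$)
  read b, top V: go to q_1, push UV → (q_1, b, UV$)
No transition for (q_1, b, top U); M blocks with input b remaining.

stuck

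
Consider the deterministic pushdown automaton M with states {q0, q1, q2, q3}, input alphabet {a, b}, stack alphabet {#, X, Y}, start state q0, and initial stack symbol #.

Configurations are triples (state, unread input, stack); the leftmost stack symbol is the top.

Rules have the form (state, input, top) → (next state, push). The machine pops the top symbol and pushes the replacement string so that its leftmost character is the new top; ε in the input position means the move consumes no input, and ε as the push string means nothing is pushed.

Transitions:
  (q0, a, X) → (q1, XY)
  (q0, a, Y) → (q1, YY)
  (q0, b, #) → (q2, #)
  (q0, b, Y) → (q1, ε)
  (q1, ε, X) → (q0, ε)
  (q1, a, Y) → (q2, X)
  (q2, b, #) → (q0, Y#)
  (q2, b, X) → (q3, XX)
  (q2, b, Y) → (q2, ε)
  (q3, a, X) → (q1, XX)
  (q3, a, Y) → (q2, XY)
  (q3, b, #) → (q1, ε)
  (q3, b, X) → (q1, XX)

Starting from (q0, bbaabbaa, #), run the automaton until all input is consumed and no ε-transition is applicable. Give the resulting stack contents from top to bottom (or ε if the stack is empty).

YYXY#

(q0, bbaabbaa, #)
  read b, top #: go to q2, push # → (q2, baabbaa, #)
  read b, top #: go to q0, push Y# → (q0, aabbaa, Y#)
  read a, top Y: go to q1, push YY → (q1, abbaa, YY#)
  read a, top Y: go to q2, push X → (q2, bbaa, XY#)
  read b, top X: go to q3, push XX → (q3, baa, XXY#)
  read b, top X: go to q1, push XX → (q1, aa, XXXY#)
  ε-move, top X: go to q0, push ε → (q0, aa, XXY#)
  read a, top X: go to q1, push XY → (q1, a, XYXY#)
  ε-move, top X: go to q0, push ε → (q0, a, YXY#)
  read a, top Y: go to q1, push YY → (q1, ε, YYXY#)
All input consumed in state q1 with stack YYXY#.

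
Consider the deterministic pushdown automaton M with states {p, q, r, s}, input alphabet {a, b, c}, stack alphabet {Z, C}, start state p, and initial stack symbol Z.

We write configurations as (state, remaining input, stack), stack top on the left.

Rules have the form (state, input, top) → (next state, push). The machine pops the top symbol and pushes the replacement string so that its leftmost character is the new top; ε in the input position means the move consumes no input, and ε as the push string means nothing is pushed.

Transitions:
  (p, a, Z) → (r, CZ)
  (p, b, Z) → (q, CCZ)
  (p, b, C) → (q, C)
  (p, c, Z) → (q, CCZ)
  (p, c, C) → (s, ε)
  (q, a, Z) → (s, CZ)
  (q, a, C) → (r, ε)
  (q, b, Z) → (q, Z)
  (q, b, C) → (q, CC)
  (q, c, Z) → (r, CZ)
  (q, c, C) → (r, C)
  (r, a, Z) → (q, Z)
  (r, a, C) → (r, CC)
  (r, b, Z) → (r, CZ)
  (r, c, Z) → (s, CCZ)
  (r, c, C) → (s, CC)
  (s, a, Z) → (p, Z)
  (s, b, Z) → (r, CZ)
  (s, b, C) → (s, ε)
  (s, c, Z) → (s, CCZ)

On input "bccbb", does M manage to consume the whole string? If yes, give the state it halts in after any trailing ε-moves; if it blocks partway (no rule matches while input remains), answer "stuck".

s

(p, bccbb, Z)
  read b, top Z: go to q, push CCZ → (q, ccbb, CCZ)
  read c, top C: go to r, push C → (r, cbb, CCZ)
  read c, top C: go to s, push CC → (s, bb, CCCZ)
  read b, top C: go to s, push ε → (s, b, CCZ)
  read b, top C: go to s, push ε → (s, ε, CZ)
All input consumed; M is in state s.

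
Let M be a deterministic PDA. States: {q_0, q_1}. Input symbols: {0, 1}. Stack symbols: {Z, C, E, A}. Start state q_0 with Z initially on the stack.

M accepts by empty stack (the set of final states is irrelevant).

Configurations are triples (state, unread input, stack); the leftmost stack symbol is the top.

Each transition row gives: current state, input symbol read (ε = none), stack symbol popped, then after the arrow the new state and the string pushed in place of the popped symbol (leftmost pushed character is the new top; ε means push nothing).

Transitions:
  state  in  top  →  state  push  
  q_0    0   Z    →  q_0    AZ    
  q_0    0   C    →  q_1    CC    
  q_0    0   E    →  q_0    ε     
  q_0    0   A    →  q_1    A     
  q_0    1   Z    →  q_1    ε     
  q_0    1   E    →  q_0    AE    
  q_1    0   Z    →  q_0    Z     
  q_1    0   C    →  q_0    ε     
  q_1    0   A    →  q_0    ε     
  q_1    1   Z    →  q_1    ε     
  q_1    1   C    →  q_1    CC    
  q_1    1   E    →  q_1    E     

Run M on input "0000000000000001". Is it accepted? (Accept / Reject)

(q_0, 0000000000000001, Z)
  read 0, top Z: go to q_0, push AZ → (q_0, 000000000000001, AZ)
  read 0, top A: go to q_1, push A → (q_1, 00000000000001, AZ)
  read 0, top A: go to q_0, push ε → (q_0, 0000000000001, Z)
  read 0, top Z: go to q_0, push AZ → (q_0, 000000000001, AZ)
  read 0, top A: go to q_1, push A → (q_1, 00000000001, AZ)
  read 0, top A: go to q_0, push ε → (q_0, 0000000001, Z)
  read 0, top Z: go to q_0, push AZ → (q_0, 000000001, AZ)
  read 0, top A: go to q_1, push A → (q_1, 00000001, AZ)
  read 0, top A: go to q_0, push ε → (q_0, 0000001, Z)
  read 0, top Z: go to q_0, push AZ → (q_0, 000001, AZ)
  read 0, top A: go to q_1, push A → (q_1, 00001, AZ)
  read 0, top A: go to q_0, push ε → (q_0, 0001, Z)
  read 0, top Z: go to q_0, push AZ → (q_0, 001, AZ)
  read 0, top A: go to q_1, push A → (q_1, 01, AZ)
  read 0, top A: go to q_0, push ε → (q_0, 1, Z)
  read 1, top Z: go to q_1, push ε → (q_1, ε, ε)
All input consumed and the stack is empty.

Accept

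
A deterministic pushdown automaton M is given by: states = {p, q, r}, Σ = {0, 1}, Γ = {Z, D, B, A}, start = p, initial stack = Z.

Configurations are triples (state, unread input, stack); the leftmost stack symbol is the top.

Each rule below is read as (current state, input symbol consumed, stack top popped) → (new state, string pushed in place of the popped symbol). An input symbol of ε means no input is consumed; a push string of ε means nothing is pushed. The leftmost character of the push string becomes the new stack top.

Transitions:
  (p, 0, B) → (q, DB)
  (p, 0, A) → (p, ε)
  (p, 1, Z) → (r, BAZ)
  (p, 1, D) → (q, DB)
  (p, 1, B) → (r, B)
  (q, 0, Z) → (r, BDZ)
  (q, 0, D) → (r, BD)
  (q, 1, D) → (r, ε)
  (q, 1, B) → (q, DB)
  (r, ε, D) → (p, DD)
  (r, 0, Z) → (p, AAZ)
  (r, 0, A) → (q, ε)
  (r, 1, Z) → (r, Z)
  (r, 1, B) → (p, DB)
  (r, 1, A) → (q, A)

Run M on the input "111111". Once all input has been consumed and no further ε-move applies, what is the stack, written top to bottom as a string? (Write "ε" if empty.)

(p, 111111, Z)
  read 1, top Z: go to r, push BAZ → (r, 11111, BAZ)
  read 1, top B: go to p, push DB → (p, 1111, DBAZ)
  read 1, top D: go to q, push DB → (q, 111, DBBAZ)
  read 1, top D: go to r, push ε → (r, 11, BBAZ)
  read 1, top B: go to p, push DB → (p, 1, DBBAZ)
  read 1, top D: go to q, push DB → (q, ε, DBBBAZ)
All input consumed in state q with stack DBBBAZ.

DBBBAZ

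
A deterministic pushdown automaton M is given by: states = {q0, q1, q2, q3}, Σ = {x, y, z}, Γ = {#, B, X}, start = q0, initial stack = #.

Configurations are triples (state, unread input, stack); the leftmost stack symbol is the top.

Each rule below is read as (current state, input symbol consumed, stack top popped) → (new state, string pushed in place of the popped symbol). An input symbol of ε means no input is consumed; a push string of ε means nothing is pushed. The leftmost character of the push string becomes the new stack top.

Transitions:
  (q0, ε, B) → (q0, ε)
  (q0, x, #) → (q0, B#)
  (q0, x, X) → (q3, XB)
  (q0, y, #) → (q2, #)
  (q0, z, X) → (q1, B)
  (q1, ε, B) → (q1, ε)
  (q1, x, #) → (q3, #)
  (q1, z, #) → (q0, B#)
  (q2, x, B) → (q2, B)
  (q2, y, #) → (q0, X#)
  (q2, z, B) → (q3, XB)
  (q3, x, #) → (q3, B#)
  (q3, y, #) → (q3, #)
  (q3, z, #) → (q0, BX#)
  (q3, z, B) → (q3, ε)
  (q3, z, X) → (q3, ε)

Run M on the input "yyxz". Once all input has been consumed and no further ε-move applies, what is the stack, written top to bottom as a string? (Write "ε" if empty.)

B#

(q0, yyxz, #) ⊢ (q2, yxz, #) ⊢ (q0, xz, X#) ⊢ (q3, z, XB#) ⊢ (q3, ε, B#)
All input consumed in state q3 with stack B#.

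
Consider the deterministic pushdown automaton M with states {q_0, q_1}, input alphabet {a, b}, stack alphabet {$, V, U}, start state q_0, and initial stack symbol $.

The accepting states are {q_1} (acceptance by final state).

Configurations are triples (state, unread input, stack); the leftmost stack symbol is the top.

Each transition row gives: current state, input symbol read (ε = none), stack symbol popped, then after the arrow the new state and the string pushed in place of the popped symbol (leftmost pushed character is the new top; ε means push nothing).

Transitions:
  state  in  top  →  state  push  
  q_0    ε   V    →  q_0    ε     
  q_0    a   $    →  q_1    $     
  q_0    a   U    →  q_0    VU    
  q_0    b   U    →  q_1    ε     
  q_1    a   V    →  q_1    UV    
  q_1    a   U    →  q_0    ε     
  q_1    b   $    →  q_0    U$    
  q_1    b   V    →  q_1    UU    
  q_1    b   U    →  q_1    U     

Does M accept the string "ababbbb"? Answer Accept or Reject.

(q_0, ababbbb, $) ⊢ (q_1, babbbb, $) ⊢ (q_0, abbbb, U$) ⊢ (q_0, bbbb, VU$) ⊢ (q_0, bbbb, U$) ⊢ (q_1, bbb, $) ⊢ (q_0, bb, U$) ⊢ (q_1, b, $) ⊢ (q_0, ε, U$)
All input consumed; state q_0 ∉ F and no further ε-move applies.

Reject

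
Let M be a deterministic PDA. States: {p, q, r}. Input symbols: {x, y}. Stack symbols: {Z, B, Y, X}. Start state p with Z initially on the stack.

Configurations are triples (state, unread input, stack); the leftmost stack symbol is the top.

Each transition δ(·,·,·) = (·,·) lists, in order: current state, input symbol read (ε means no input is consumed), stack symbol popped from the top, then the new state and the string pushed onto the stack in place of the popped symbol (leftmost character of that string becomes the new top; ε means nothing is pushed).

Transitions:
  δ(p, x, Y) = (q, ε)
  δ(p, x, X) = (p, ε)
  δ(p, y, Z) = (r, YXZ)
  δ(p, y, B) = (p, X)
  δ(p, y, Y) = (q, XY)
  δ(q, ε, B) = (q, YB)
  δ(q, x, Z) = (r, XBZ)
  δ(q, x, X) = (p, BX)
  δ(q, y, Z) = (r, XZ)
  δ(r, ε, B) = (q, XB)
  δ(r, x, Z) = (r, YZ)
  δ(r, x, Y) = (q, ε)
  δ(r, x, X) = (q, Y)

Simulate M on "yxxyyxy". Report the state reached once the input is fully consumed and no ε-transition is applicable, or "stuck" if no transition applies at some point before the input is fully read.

stuck

(p, yxxyyxy, Z)
  read y, top Z: go to r, push YXZ → (r, xxyyxy, YXZ)
  read x, top Y: go to q, push ε → (q, xyyxy, XZ)
  read x, top X: go to p, push BX → (p, yyxy, BXZ)
  read y, top B: go to p, push X → (p, yxy, XXZ)
No transition for (p, y, top X); M blocks with input yxy remaining.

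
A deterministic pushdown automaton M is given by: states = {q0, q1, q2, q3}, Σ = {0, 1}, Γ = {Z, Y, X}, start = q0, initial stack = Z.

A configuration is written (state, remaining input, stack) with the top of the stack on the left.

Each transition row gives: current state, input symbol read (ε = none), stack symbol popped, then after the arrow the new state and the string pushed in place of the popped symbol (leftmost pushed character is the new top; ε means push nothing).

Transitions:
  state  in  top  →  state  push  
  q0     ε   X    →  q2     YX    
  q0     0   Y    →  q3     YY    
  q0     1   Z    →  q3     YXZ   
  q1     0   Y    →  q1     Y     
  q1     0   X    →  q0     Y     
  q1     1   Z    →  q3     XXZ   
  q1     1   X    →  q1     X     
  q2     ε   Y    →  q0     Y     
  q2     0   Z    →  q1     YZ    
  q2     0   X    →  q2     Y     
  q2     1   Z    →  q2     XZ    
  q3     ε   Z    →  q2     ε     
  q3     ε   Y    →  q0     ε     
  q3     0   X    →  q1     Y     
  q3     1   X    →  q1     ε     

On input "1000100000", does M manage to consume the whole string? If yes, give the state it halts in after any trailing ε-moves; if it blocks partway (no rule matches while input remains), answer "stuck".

(q0, 1000100000, Z)
  read 1, top Z: go to q3, push YXZ → (q3, 000100000, YXZ)
  ε-move, top Y: go to q0, push ε → (q0, 000100000, XZ)
  ε-move, top X: go to q2, push YX → (q2, 000100000, YXZ)
  ε-move, top Y: go to q0, push Y → (q0, 000100000, YXZ)
  read 0, top Y: go to q3, push YY → (q3, 00100000, YYXZ)
  ε-move, top Y: go to q0, push ε → (q0, 00100000, YXZ)
  read 0, top Y: go to q3, push YY → (q3, 0100000, YYXZ)
  ε-move, top Y: go to q0, push ε → (q0, 0100000, YXZ)
  read 0, top Y: go to q3, push YY → (q3, 100000, YYXZ)
  ε-move, top Y: go to q0, push ε → (q0, 100000, YXZ)
No transition for (q0, 1, top Y); M blocks with input 100000 remaining.

stuck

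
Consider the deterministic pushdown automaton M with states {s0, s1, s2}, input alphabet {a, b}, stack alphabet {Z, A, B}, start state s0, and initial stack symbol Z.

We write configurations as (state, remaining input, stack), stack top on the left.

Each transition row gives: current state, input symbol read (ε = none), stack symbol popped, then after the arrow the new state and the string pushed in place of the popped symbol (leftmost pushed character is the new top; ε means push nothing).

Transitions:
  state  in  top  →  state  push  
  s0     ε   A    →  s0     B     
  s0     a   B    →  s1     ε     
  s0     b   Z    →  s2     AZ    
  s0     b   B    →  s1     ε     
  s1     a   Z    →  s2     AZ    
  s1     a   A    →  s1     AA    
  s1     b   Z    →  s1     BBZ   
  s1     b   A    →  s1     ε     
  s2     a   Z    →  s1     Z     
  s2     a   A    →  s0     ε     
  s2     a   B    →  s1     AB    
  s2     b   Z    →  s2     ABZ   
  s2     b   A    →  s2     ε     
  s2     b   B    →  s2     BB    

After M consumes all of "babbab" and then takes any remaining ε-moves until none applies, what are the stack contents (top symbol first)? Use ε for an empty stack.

(s0, babbab, Z) ⊢ (s2, abbab, AZ) ⊢ (s0, bbab, Z) ⊢ (s2, bab, AZ) ⊢ (s2, ab, Z) ⊢ (s1, b, Z) ⊢ (s1, ε, BBZ)
All input consumed in state s1 with stack BBZ.

BBZ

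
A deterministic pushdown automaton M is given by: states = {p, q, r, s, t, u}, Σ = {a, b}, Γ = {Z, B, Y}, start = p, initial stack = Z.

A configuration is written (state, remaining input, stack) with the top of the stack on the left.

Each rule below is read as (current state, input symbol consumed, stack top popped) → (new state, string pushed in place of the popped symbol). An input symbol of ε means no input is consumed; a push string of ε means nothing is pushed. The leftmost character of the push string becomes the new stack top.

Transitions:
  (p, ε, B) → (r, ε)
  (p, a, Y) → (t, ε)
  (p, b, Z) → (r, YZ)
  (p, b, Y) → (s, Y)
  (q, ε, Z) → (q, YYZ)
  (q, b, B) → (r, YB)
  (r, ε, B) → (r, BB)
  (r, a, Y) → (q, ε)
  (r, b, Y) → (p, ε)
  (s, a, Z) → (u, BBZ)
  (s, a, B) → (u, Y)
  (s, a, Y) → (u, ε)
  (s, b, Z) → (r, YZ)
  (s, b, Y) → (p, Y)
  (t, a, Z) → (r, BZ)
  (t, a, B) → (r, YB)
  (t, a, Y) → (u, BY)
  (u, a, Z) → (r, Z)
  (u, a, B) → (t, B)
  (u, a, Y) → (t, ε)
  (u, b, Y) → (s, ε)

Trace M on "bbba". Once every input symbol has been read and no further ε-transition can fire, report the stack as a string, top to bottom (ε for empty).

(p, bbba, Z)
  read b, top Z: go to r, push YZ → (r, bba, YZ)
  read b, top Y: go to p, push ε → (p, ba, Z)
  read b, top Z: go to r, push YZ → (r, a, YZ)
  read a, top Y: go to q, push ε → (q, ε, Z)
  ε-move, top Z: go to q, push YYZ → (q, ε, YYZ)
All input consumed in state q with stack YYZ.

YYZ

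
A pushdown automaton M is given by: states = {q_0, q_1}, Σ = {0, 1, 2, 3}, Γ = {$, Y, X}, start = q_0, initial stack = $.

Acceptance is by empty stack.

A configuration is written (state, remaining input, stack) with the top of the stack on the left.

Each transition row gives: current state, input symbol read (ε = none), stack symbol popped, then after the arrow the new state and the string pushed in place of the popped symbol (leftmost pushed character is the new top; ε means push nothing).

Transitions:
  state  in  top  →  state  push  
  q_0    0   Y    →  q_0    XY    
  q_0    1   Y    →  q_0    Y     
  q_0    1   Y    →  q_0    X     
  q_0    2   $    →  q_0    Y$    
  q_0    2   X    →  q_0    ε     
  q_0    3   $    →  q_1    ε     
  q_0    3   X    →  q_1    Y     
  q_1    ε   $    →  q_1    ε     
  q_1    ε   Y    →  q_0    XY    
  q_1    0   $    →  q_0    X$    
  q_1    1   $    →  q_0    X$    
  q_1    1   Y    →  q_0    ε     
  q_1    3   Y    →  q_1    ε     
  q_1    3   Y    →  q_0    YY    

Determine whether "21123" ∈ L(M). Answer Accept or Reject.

One accepting computation: (q_0, 21123, $) ⊢ (q_0, 1123, Y$) ⊢ (q_0, 123, Y$) ⊢ (q_0, 23, X$) ⊢ (q_0, 3, $) ⊢ (q_1, ε, ε)
All input consumed and the stack is empty.

Accept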